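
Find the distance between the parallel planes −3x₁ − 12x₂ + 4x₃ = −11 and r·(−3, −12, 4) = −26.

15/13

Both planes have normal n = (−3, −12, 4), |n| = 13. Any point on the first plane is at distance |(-26) − (-11)|/|n| = 15/13 from the second.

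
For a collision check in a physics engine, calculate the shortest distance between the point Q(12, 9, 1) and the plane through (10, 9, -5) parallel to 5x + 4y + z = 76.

16/√42

Parallel planes share the normal n = (5, 4, 1); since (10, 9, -5) lies on the plane, its equation is 5x + 4y + z = 81.
d = |5·12 + 4·9 + 1·1 − 81| / √(25 + 16 + 1) = |16| / √42 = 16/√42.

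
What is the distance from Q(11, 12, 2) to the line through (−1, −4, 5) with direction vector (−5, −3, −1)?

Direction vector d = (−5, −3, −1).
AP = (12, 16, −3); AP·d = -105, |AP|² = 409, |d|² = 35.
distance² = |AP|² − (AP·d)²/|d|² = 409 − 11025/35 = 94, so the distance is √94.

√94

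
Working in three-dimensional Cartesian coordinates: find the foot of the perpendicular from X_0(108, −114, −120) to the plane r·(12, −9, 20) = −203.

(528/5, -561/5, -124)

n = (12, −9, 20), |n|² = 625, and n·X_0 − (-203) = 125.
t = 125/625 = 1/5, so the foot is X_0 − t·n = (108, −114, −120) − (1/5)·(12, −9, 20) = (528/5, −561/5, −124).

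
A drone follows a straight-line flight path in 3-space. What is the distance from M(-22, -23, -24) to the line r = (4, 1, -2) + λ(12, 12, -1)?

2√145

Direction vector d = (12, 12, -1).
AP = (-26, -24, -22); AP·d = -578, |AP|² = 1736, |d|² = 289.
distance² = |AP|² − (AP·d)²/|d|² = 1736 − 334084/289 = 580, so the distance is 2√145.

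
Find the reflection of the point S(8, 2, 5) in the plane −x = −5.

(2, 2, 5)

With n = (−1, 0, 0), the signed offset is (n·S − (-5))/|n|² = -3/1 = -3.
S' = S − 2t·n = (8, 2, 5) − (-6)·(−1, 0, 0) = (2, 2, 5).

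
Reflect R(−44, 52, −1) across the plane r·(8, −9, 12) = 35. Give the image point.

(4, -2, 71)

With n = (8, −9, 12), the signed offset is (n·R − 35)/|n|² = -867/289 = -3.
R' = R − 2t·n = (−44, 52, −1) − (-6)·(8, −9, 12) = (4, −2, 71).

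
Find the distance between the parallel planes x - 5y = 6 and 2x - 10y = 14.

√26/26

Divide the second equation by 2 to match normals: x - 5y = 7.
With common normal n = (1, -5, 0) (|n| = √26), the distance is |6 − 7|/|n| = 1/√26.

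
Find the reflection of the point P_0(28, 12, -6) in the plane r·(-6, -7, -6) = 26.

n = (-6, -7, -6), |n|² = 121, n·P_0 − 26 = -242, so t = -242/121 = -2.
Foot F = P_0 − (-2)·n = (16, -2, -18); the reflection is 2F − P_0 = (4, -16, -30).

(4, -16, -30)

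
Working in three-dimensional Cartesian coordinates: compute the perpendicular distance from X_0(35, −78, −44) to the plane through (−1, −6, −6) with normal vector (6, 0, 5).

The plane has equation n·(r − (−1, −6, −6)) = 0, i.e. n·r = -36.
d = |6·35 + 5·(-44) − (-36)| / √(36 + 0 + 25) = |26| / √61 = 26√61/61.

26/√61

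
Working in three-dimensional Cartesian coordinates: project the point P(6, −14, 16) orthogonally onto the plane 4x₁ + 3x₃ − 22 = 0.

n = (4, 0, 3), |n|² = 25, and n·P − 22 = 50.
t = 50/25 = 2, so the foot is P − t·n = (6, −14, 16) − 2·(4, 0, 3) = (−2, −14, 10).

(-2, -14, 10)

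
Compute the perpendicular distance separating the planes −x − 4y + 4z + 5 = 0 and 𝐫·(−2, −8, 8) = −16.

3/√33

Divide the second equation by 2 to match normals: −x − 4y + 4z = -8.
With common normal n = (−1, −4, 4) (|n| = √33), the distance is |(-5) − (-8)|/|n| = 3/√33 = √33/11.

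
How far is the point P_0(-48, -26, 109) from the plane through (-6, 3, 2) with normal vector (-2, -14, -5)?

The plane has equation n·(r − (-6, 3, 2)) = 0, i.e. n·r = -40.
d = |(-2)·(-48) + (-14)·(-26) + (-5)·109 − (-40)| / √(4 + 196 + 25) = |-45| / 15 = 3.

3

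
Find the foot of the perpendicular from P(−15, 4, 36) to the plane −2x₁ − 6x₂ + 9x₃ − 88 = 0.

n = (−2, −6, 9), |n|² = 121, and n·P − 88 = 242.
t = 242/121 = 2, so the foot is P − t·n = (−15, 4, 36) − 2·(−2, −6, 9) = (−11, 16, 18).

(-11, 16, 18)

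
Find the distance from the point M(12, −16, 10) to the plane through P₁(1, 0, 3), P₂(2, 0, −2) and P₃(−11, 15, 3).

P₁P₂ = (1, 0, −5) and P₁P₃ = (−12, 15, 0), so a normal is n = P₁P₂ × P₁P₃ = (75, 60, 15).
n = (75, 60, 15); n·P − 120 = -30; |n| = 15√42; distance = 30/(15√42) = 2/√42.

√42/21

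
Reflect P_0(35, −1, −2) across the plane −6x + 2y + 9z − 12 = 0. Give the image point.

(11, 7, 34)

With n = (−6, 2, 9), the signed offset is (n·P_0 − 12)/|n|² = -242/121 = -2.
P_0' = P_0 − 2t·n = (35, −1, −2) − (-4)·(−6, 2, 9) = (11, 7, 34).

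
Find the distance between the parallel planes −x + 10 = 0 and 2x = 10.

5

Divide the second equation by -2 to match normals: −x = -5.
Both planes have normal n = (−1, 0, 0), |n| = 1. Any point on the first plane is at distance |(-5) − (-10)|/|n| = 5/1 = 5 from the second.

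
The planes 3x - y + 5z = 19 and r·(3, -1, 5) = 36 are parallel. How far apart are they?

With common normal n = (3, -1, 5) (|n| = √35), the distance is |19 − 36|/|n| = 17/√35.

17/√35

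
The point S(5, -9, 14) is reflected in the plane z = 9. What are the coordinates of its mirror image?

With n = (0, 0, 1), the signed offset is (n·S − 9)/|n|² = 5/1 = 5.
S' = S − 2t·n = (5, -9, 14) − 10·(0, 0, 1) = (5, -9, 4).

(5, -9, 4)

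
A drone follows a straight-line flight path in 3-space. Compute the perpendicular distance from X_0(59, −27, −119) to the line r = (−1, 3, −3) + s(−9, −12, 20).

6√221

Direction vector d = (−9, −12, 20).
AP = (60, −30, −116); AP·d = -2500, |AP|² = 17956, |d|² = 625.
distance² = |AP|² − (AP·d)²/|d|² = 17956 − 6250000/625 = 7956, so the distance is 6√221.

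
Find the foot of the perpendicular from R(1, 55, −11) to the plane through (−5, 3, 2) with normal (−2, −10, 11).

The perpendicular from R has direction n = (−2, −10, 11): r = (1, 55, −11) + μ(−2, −10, 11).
Substitute into the plane: n·(R + μn) = 2 gives -673 + 225μ = 2, so μ = 3.
Foot = (1, 55, −11) + 3·(−2, −10, 11) = (−5, 25, 22).

(-5, 25, 22)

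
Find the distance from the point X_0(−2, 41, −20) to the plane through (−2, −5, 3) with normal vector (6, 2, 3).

23/7

The plane has equation n·(r − (−2, −5, 3)) = 0, i.e. n·r = -13.
Then n·(−2, 41, −20) − (−13) = 23.
|n| = √(36 + 4 + 9) = 7, so the distance is |23|/7 = 23/7.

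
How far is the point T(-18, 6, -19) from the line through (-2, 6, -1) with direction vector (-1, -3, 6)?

Direction vector d = (-1, -3, 6).
AP = (-16, 0, -18), and AP × d = (-54, 114, 48).
|AP × d|² = 18216 and |d|² = 46, so the distance is √(18216/46) = √396 = 6√11.

6√11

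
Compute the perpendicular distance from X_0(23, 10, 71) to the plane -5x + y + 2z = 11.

Normal vector n = (-5, 1, 2), and n·(23, 10, 71) - 11 = 26.
|n| = √(25 + 1 + 4) = √30, so the distance is |26|/√30 = 26/√30.

26/√30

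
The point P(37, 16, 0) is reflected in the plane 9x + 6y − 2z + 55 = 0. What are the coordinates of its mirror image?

(-35, -32, 16)

n = (9, 6, −2), |n|² = 121, n·P − (-55) = 484, so t = 484/121 = 4.
Foot F = P − 4·n = (1, −8, 8); the reflection is 2F − P = (−35, −32, 16).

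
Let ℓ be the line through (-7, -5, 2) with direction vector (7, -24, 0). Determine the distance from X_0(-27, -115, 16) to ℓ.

2√674

Direction vector d = (7, -24, 0).
AP = (-20, -110, 14); AP·d = 2500, |AP|² = 12696, |d|² = 625.
distance² = |AP|² − (AP·d)²/|d|² = 12696 − 6250000/625 = 2696, so the distance is 2√674.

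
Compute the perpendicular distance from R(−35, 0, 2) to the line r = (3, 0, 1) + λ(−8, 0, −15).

34

Direction vector d = (−8, 0, −15).
AP = (−38, 0, 1), and AP × d = (0, −578, 0).
|AP × d|² = 334084 and |d|² = 289, so the distance is √(334084/289) = √1156 = 34.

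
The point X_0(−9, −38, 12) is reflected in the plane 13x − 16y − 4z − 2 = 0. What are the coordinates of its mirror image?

With n = (13, −16, −4), the signed offset is (n·X_0 − 2)/|n|² = 441/441 = 1.
X_0' = X_0 − 2t·n = (−9, −38, 12) − 2·(13, −16, −4) = (−35, −6, 20).

(-35, -6, 20)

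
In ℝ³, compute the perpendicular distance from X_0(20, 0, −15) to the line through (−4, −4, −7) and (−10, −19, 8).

2√110

A direction vector is d = (−6, −15, 15).
AP = (24, 4, −8), and AP × d = (−60, −312, −336).
|AP × d|² = 213840 and |d|² = 486, so the distance is √(213840/486) = √440 = 2√110.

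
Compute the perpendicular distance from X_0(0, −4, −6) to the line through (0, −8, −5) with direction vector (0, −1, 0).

1

Direction vector d = (0, −1, 0).
AP = (0, 4, −1); AP·d = -4, |AP|² = 17, |d|² = 1.
distance² = |AP|² − (AP·d)²/|d|² = 17 − 16/1 = 1, so the distance is 1.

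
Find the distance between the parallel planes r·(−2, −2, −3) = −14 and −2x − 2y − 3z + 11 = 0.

3√17/17

Both planes have normal n = (−2, −2, −3), |n| = √17. Any point on the first plane is at distance |(-11) − (-14)|/|n| = 3/√17 = 3√17/17 from the second.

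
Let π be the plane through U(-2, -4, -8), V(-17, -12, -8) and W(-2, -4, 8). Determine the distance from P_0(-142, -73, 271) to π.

UV = (-15, -8, 0) and UW = (0, 0, 16), so a normal is n = UV × UW = (-128, 240, 0).
d = |(-128)·(-142) + 240·(-73) − (-704)| / √(16384 + 57600 + 0) = |1360| / 272 = 5.

5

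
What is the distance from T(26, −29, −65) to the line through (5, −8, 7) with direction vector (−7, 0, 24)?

21

Direction vector d = (−7, 0, 24).
AP = (21, −21, −72), and AP × d = (−504, 0, −147).
|AP × d|² = 275625 and |d|² = 625, so the distance is √(275625/625) = √441 = 21.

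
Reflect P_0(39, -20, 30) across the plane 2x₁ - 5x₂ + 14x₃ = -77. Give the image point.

(27, 10, -54)

n = (2, -5, 14), |n|² = 225, n·P_0 − (-77) = 675, so t = 675/225 = 3.
Foot F = P_0 − 3·n = (33, -5, -12); the reflection is 2F − P_0 = (27, 10, -54).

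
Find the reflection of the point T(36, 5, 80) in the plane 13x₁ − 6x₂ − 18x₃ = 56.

(88, -19, 8)

n = (13, −6, −18), |n|² = 529, n·T − 56 = -1058, so t = -1058/529 = -2.
Foot F = T − (-2)·n = (62, −7, 44); the reflection is 2F − T = (88, −19, 8).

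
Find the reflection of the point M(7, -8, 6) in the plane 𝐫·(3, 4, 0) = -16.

(29/5, -48/5, 6)

With n = (3, 4, 0), the signed offset is (n·M − (-16))/|n|² = 5/25 = 1/5.
M' = M − 2t·n = (7, -8, 6) − (2/5)·(3, 4, 0) = (29/5, -48/5, 6).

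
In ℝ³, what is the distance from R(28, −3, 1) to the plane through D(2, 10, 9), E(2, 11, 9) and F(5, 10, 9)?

8

DE = (0, 1, 0) and DF = (3, 0, 0), so a normal is n = DE × DF = (0, 0, −3).
d = |(-3)·1 − (-27)| / √(0 + 0 + 9) = |24| / 3 = 8.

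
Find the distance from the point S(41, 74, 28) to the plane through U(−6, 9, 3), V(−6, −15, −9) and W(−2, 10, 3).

UV = (0, −24, −12) and UW = (4, 1, 0), so a normal is n = UV × UW = (12, −48, 96).
Then n·(41, 74, 28) − (−216) = −156.
|n| = √(144 + 2304 + 9216) = 108, so the distance is |-156|/108 = 13/9.

13/9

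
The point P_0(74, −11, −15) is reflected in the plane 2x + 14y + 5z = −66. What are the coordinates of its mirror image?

With n = (2, 14, 5), the signed offset is (n·P_0 − (-66))/|n|² = -15/225 = -1/15.
P_0' = P_0 − 2t·n = (74, −11, −15) − (-2/15)·(2, 14, 5) = (1114/15, −137/15, −43/3).

(1114/15, -137/15, -43/3)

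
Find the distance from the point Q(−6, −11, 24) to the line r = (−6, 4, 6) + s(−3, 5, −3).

Direction vector d = (−3, 5, −3).
AP = (0, −15, 18); AP·d = -129, |AP|² = 549, |d|² = 43.
distance² = |AP|² − (AP·d)²/|d|² = 549 − 16641/43 = 162, so the distance is 9√2.

9√2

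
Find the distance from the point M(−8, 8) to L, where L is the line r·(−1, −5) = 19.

51/√26

d = |(-1)·(-8) + (-5)·8 − 19| / √(1 + 25) = |-51|/√26 = 51/√26.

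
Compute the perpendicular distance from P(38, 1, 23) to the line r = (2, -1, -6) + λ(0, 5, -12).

Direction vector d = (0, 5, -12).
AP = (36, 2, 29), and AP × d = (-169, 432, 180).
|AP × d|² = 247585 and |d|² = 169, so the distance is √(247585/169) = √1465.

√1465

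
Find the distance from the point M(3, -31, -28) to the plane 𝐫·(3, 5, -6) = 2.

2√70/7

Normal vector n = (3, 5, -6), and n·(3, -31, -28) - 2 = 20.
|n| = √(9 + 25 + 36) = √70, so the distance is |20|/√70 = 2√70/7.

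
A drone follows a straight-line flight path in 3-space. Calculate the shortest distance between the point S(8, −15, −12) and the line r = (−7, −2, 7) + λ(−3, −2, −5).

Direction vector d = (−3, −2, −5).
AP = (15, −13, −19); AP·d = 76, |AP|² = 755, |d|² = 38.
distance² = |AP|² − (AP·d)²/|d|² = 755 − 5776/38 = 603, so the distance is 3√67.

3√67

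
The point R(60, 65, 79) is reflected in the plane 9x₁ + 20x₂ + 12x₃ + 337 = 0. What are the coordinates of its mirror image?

n = (9, 20, 12), |n|² = 625, n·R − (-337) = 3125, so t = 3125/625 = 5.
Foot F = R − 5·n = (15, −35, 19); the reflection is 2F − R = (−30, −135, −41).

(-30, -135, -41)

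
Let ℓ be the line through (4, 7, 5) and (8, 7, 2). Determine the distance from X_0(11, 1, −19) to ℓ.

A direction vector is d = (4, 0, −3).
AP = (7, −6, −24); AP·d = 100, |AP|² = 661, |d|² = 25.
distance² = |AP|² − (AP·d)²/|d|² = 661 − 10000/25 = 261, so the distance is 3√29.

3√29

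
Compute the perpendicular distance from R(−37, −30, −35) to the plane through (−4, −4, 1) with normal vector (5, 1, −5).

11√51/51

The plane has equation n·(r − (−4, −4, 1)) = 0, i.e. n·r = -29.
d = |5·(-37) + 1·(-30) + (-5)·(-35) − (-29)| / √(25 + 1 + 25) = |-11| / √51 = 11√51/51.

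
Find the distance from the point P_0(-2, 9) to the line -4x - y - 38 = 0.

39/√17

The normal to the line is n = (-4, -1) with |n| = √17.
|n·P_0 − 38| = |-1 − 38| = 39, so the distance is 39/√17 = 39√17/17.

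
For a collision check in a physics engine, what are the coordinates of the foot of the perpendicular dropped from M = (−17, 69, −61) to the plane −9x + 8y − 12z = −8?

n = (−9, 8, −12), |n|² = 289, and n·M − (-8) = 1445.
t = 1445/289 = 5, so the foot is M − t·n = (−17, 69, −61) − 5·(−9, 8, −12) = (28, 29, −1).

(28, 29, -1)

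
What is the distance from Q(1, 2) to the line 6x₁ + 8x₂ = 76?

d = |6·1 + 8·2 − 76| / √(36 + 64) = |-54|/10 = 27/5.

27/5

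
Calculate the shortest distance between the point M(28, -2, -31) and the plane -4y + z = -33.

n = (0, -4, 1); n·P − (-33) = 10; |n| = √17; distance = 10/√17 = 10√17/17.

10√17/17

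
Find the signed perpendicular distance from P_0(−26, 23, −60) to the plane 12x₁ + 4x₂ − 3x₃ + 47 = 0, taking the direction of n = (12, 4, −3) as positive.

n·P_0 − (-47) = 7.
|n| = 13, so the signed distance is 7/13.

7/13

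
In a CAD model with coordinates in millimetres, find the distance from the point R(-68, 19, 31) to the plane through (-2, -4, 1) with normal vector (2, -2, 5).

The plane has equation n·(r − (-2, -4, 1)) = 0, i.e. n·r = 9.
Then n·(-68, 19, 31) - 9 = -28.
|n| = √(4 + 4 + 25) = √33, so the distance is |-28|/√33 = 28√33/33.

28/√33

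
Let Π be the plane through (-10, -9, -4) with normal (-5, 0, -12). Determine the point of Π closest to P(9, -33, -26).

n = (-5, 0, -12), |n|² = 169, and n·P − 98 = 169.
t = 169/169 = 1, so the foot is P − t·n = (9, -33, -26) − 1·(-5, 0, -12) = (14, -33, -14).

(14, -33, -14)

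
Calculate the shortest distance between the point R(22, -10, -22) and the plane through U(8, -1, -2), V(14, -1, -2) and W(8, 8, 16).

2/√5

UV = (6, 0, 0) and UW = (0, 9, 18), so a normal is n = UV × UW = (0, -108, 54).
n = (0, -108, 54); n·P − 0 = -108; |n| = 54√5; distance = 108/(54√5) = 2/√5.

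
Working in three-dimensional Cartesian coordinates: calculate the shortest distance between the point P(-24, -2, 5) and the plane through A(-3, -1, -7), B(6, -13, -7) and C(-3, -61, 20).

21/25

AB = (9, -12, 0) and AC = (0, -60, 27), so a normal is n = AB × AC = (-324, -243, -540).
d = |(-324)·(-24) + (-243)·(-2) + (-540)·5 − 4995| / √(104976 + 59049 + 291600) = |567| / 675 = 21/25.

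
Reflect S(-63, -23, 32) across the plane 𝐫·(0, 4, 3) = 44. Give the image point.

With n = (0, 4, 3), the signed offset is (n·S − 44)/|n|² = -40/25 = -8/5.
S' = S − 2t·n = (-63, -23, 32) − (-16/5)·(0, 4, 3) = (-63, -51/5, 208/5).

(-63, -51/5, 208/5)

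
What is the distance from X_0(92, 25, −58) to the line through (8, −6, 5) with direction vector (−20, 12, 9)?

Direction vector d = (−20, 12, 9).
AP = (84, 31, −63), and AP × d = (1035, 504, 1628).
|AP × d|² = 3975625 and |d|² = 625, so the distance is √(3975625/625) = √6361.

√6361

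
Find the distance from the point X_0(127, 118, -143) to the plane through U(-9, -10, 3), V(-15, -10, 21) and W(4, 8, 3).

4

UV = (-6, 0, 18) and UW = (13, 18, 0), so a normal is n = UV × UW = (-324, 234, -108).
Then n·(127, 118, -143) - 252 = 1656.
|n| = √(104976 + 54756 + 11664) = 414, so the distance is |1656|/414 = 4.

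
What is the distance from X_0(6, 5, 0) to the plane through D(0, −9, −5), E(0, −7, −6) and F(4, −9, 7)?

DE = (0, 2, −1) and DF = (4, 0, 12), so a normal is n = DE × DF = (24, −4, −8).
Then n·(6, 5, 0) − 76 = 48.
|n| = √(576 + 16 + 64) = 4√41, so the distance is |48|/(4√41) = 12√41/41.

12√41/41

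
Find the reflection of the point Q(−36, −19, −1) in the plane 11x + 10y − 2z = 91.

n = (11, 10, −2), |n|² = 225, n·Q − 91 = -675, so t = -675/225 = -3.
Foot F = Q − (-3)·n = (−3, 11, −7); the reflection is 2F − Q = (30, 41, −13).

(30, 41, -13)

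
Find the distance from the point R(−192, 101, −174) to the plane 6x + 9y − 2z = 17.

8

Normal vector n = (6, 9, −2), and n·(−192, 101, −174) − 17 = 88.
|n| = √(36 + 81 + 4) = 11, so the distance is |88|/11 = 8.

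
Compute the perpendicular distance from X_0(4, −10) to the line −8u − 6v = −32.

d = |(-8)·4 + (-6)·(-10) − (-32)| / √(64 + 36) = |60|/10 = 6.

6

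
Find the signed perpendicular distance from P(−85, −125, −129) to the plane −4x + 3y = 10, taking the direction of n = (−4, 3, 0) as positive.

n·P − 10 = -45.
|n| = 5, so the signed distance is -45/5 = -9.

-9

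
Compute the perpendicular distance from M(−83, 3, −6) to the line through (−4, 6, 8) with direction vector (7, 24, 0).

√5821

Direction vector d = (7, 24, 0).
AP = (−79, −3, −14); AP·d = -625, |AP|² = 6446, |d|² = 625.
distance² = |AP|² − (AP·d)²/|d|² = 6446 − 390625/625 = 5821, so the distance is √5821.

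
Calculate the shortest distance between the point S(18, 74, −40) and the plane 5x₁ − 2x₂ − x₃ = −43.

Normal vector n = (5, −2, −1), and n·(18, 74, −40) − (−43) = 25.
|n| = √(25 + 4 + 1) = √30, so the distance is |25|/√30 = 25/√30.

5√30/6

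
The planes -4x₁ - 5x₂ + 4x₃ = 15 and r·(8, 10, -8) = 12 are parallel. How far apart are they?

21/√57

Divide the second equation by -2 to match normals: -4x₁ - 5x₂ + 4x₃ = -6.
With common normal n = (-4, -5, 4) (|n| = √57), the distance is |15 − (-6)|/|n| = 21/√57.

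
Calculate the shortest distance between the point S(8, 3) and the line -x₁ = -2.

The normal to the line is n = (-1, 0) with |n| = 1.
|n·S − (-2)| = |-8 − (-2)| = 6, so the distance is 6/1 = 6.

6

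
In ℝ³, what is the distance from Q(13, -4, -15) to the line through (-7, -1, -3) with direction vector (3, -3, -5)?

Direction vector d = (3, -3, -5).
AP = (20, -3, -12); AP·d = 129, |AP|² = 553, |d|² = 43.
distance² = |AP|² − (AP·d)²/|d|² = 553 − 16641/43 = 166, so the distance is √166.

√166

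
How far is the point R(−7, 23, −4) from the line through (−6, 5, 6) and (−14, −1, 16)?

15

A direction vector is d = (−8, −6, 10).
AP = (−1, 18, −10); AP·d = -200, |AP|² = 425, |d|² = 200.
distance² = |AP|² − (AP·d)²/|d|² = 425 − 40000/200 = 225, so the distance is 15.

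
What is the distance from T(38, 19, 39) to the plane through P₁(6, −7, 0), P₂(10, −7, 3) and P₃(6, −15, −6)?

P₁P₂ = (4, 0, 3) and P₁P₃ = (0, −8, −6), so a normal is n = P₁P₂ × P₁P₃ = (24, 24, −32).
n = (24, 24, −32); n·P − (-24) = 144; |n| = 8√34; distance = 144/(8√34) = 18/√34.

9√34/17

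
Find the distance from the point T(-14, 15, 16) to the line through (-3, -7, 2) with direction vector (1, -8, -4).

Direction vector d = (1, -8, -4).
AP = (-11, 22, 14), and AP × d = (24, -30, 66).
|AP × d|² = 5832 and |d|² = 81, so the distance is √(5832/81) = √72 = 6√2.

6√2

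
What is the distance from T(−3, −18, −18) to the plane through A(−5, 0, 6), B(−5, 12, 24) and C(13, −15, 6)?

2/√77

AB = (0, 12, 18) and AC = (18, −15, 0), so a normal is n = AB × AC = (270, 324, −216).
Then n·(−3, −18, −18) − (−2646) = −108.
|n| = √(72900 + 104976 + 46656) = 54√77, so the distance is |-108|/(54√77) = 2/√77.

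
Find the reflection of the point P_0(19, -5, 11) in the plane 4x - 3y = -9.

(-13, 19, 11)

n = (4, -3, 0), |n|² = 25, n·P_0 − (-9) = 100, so t = 100/25 = 4.
Foot F = P_0 − 4·n = (3, 7, 11); the reflection is 2F − P_0 = (-13, 19, 11).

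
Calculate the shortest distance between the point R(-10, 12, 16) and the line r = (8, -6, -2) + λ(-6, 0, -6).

18√3

Direction vector d = (-6, 0, -6).
AP = (-18, 18, 18); AP·d = 0, |AP|² = 972, |d|² = 72.
distance² = |AP|² − (AP·d)²/|d|² = 972 − 0/72 = 972, so the distance is 18√3.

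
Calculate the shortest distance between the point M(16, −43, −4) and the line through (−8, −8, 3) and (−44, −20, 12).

41

A direction vector is d = (−36, −12, 9).
AP = (24, −35, −7), and AP × d = (−399, 36, −1548).
|AP × d|² = 2556801 and |d|² = 1521, so the distance is √(2556801/1521) = √1681 = 41.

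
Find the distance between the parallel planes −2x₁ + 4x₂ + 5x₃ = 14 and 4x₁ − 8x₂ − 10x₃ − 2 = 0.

Divide the second equation by -2 to match normals: −2x₁ + 4x₂ + 5x₃ = -1.
With common normal n = (−2, 4, 5) (|n| = 3√5), the distance is |14 − (-1)|/|n| = 15/(3√5) = √5.

√5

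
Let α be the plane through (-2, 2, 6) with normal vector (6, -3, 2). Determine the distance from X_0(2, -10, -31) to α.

The plane has equation n·(r − (-2, 2, 6)) = 0, i.e. n·r = -6.
Then n·(2, -10, -31) - (-6) = -14.
|n| = √(36 + 9 + 4) = 7, so the distance is |-14|/7 = 2.

2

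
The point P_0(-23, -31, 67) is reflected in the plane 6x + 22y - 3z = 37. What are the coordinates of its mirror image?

(1, 57, 55)

With n = (6, 22, -3), the signed offset is (n·P_0 − 37)/|n|² = -1058/529 = -2.
P_0' = P_0 − 2t·n = (-23, -31, 67) − (-4)·(6, 22, -3) = (1, 57, 55).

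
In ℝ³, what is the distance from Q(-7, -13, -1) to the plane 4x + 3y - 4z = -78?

15√41/41

Normal vector n = (4, 3, -4), and n·(-7, -13, -1) - (-78) = 15.
|n| = √(16 + 9 + 16) = √41, so the distance is |15|/√41 = 15/√41.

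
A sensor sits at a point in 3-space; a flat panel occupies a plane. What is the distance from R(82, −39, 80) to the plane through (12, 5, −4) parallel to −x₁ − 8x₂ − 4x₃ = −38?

Parallel planes share the normal n = (−1, −8, −4); since (12, 5, −4) lies on the plane, its equation is −x₁ − 8x₂ − 4x₃ = -36.
Then n·(82, −39, 80) − (−36) = −54.
|n| = √(1 + 64 + 16) = 9, so the distance is |-54|/9 = 6.

6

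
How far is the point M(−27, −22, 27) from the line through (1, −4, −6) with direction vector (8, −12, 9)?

6√53

Direction vector d = (8, −12, 9).
AP = (−28, −18, 33); AP·d = 289, |AP|² = 2197, |d|² = 289.
distance² = |AP|² − (AP·d)²/|d|² = 2197 − 83521/289 = 1908, so the distance is 6√53.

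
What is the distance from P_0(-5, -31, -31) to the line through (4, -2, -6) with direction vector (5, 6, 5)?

Direction vector d = (5, 6, 5).
AP = (-9, -29, -25), and AP × d = (5, -80, 91).
|AP × d|² = 14706 and |d|² = 86, so the distance is √(14706/86) = √171 = 3√19.

3√19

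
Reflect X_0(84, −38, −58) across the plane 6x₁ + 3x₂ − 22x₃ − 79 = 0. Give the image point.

With n = (6, 3, −22), the signed offset is (n·X_0 − 79)/|n|² = 1587/529 = 3.
X_0' = X_0 − 2t·n = (84, −38, −58) − 6·(6, 3, −22) = (48, −56, 74).

(48, -56, 74)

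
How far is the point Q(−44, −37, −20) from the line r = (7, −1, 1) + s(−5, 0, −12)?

Direction vector d = (−5, 0, −12).
AP = (−51, −36, −21); AP·d = 507, |AP|² = 4338, |d|² = 169.
distance² = |AP|² − (AP·d)²/|d|² = 4338 − 257049/169 = 2817, so the distance is 3√313.

3√313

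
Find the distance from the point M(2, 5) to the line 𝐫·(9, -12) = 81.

The normal to the line is n = (9, -12) with |n| = 15.
|n·M − 81| = |-42 − 81| = 123, so the distance is 123/15 = 41/5.

41/5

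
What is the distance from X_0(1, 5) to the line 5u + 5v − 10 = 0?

d = |5·1 + 5·5 − 10| / √(25 + 25) = |20|/(5√2) = 2√2.

2√2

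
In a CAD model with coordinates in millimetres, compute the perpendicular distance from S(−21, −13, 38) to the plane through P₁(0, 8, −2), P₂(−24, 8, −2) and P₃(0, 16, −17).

5/17

P₁P₂ = (−24, 0, 0) and P₁P₃ = (0, 8, −15), so a normal is n = P₁P₂ × P₁P₃ = (0, −360, −192).
Then n·(−21, −13, 38) − (−2496) = −120.
|n| = √(0 + 129600 + 36864) = 408, so the distance is |-120|/408 = 5/17.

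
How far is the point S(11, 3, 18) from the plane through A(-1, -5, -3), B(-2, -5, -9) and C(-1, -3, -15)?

3√73/73

AB = (-1, 0, -6) and AC = (0, 2, -12), so a normal is n = AB × AC = (12, -12, -2).
Then n·(11, 3, 18) - 54 = 6.
|n| = √(144 + 144 + 4) = 2√73, so the distance is |6|/(2√73) = 3√73/73.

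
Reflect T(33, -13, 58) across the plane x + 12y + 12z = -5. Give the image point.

n = (1, 12, 12), |n|² = 289, n·T − (-5) = 578, so t = 578/289 = 2.
Foot F = T − 2·n = (31, -37, 34); the reflection is 2F − T = (29, -61, 10).

(29, -61, 10)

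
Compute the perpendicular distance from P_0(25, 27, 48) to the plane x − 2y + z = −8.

9√6/2

d = |1·25 + (-2)·27 + 1·48 − (-8)| / √(1 + 4 + 1) = |27| / √6 = 9√6/2.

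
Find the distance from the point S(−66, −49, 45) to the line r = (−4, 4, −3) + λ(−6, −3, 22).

2√1049

Direction vector d = (−6, −3, 22).
AP = (−62, −53, 48); AP·d = 1587, |AP|² = 8957, |d|² = 529.
distance² = |AP|² − (AP·d)²/|d|² = 8957 − 2518569/529 = 4196, so the distance is 2√1049.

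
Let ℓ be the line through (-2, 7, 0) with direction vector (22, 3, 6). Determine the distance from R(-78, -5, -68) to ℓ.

Direction vector d = (22, 3, 6).
AP = (-76, -12, -68), and AP × d = (132, -1040, 36).
|AP × d|² = 1100320 and |d|² = 529, so the distance is √(1100320/529) = √2080 = 4√130.

4√130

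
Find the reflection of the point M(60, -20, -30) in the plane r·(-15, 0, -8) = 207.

With n = (-15, 0, -8), the signed offset is (n·M − 207)/|n|² = -867/289 = -3.
M' = M − 2t·n = (60, -20, -30) − (-6)·(-15, 0, -8) = (-30, -20, -78).

(-30, -20, -78)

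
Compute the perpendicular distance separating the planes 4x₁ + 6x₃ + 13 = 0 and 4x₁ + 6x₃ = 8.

21√13/26

Both planes have normal n = (4, 0, 6), |n| = 2√13. Any point on the first plane is at distance |8 − (-13)|/|n| = 21/(2√13) = 21√13/26 from the second.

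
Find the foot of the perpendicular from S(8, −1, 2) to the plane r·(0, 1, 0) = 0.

n = (0, 1, 0), |n|² = 1, and n·S − 0 = -1.
t = -1/1 = -1, so the foot is S − t·n = (8, −1, 2) − (-1)·(0, 1, 0) = (8, 0, 2).

(8, 0, 2)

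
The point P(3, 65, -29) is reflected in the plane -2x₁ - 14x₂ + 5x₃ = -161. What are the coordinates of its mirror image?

With n = (-2, -14, 5), the signed offset is (n·P − (-161))/|n|² = -900/225 = -4.
P' = P − 2t·n = (3, 65, -29) − (-8)·(-2, -14, 5) = (-13, -47, 11).

(-13, -47, 11)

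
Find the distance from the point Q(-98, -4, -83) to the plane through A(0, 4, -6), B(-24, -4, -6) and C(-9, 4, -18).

5

AB = (-24, -8, 0) and AC = (-9, 0, -12), so a normal is n = AB × AC = (96, -288, -72).
d = |96·(-98) + (-288)·(-4) + (-72)·(-83) − (-720)| / √(9216 + 82944 + 5184) = |-1560| / 312 = 5.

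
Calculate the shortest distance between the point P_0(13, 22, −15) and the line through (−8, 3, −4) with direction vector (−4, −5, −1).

√251

Direction vector d = (−4, −5, −1).
AP = (21, 19, −11), and AP × d = (−74, 65, −29).
|AP × d|² = 10542 and |d|² = 42, so the distance is √(10542/42) = √251.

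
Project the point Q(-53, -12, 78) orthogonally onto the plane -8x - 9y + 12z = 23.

(-13, 33, 18)

The perpendicular from Q has direction n = (-8, -9, 12): r = (-53, -12, 78) + μ(-8, -9, 12).
Substitute into the plane: n·(Q + μn) = 23 gives 1468 + 289μ = 23, so μ = -5.
Foot = (-53, -12, 78) + (-5)·(-8, -9, 12) = (-13, 33, 18).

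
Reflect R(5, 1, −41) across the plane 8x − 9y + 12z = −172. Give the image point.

(21, -17, -17)

n = (8, −9, 12), |n|² = 289, n·R − (-172) = -289, so t = -289/289 = -1.
Foot F = R − (-1)·n = (13, −8, −29); the reflection is 2F − R = (21, −17, −17).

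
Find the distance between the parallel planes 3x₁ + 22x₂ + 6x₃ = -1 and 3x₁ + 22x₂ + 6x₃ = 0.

With common normal n = (3, 22, 6) (|n| = 23), the distance is |(-1) − 0|/|n| = 1/23.

1/23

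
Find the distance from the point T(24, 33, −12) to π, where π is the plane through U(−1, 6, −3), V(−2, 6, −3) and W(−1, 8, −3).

9

UV = (−1, 0, 0) and UW = (0, 2, 0), so a normal is n = UV × UW = (0, 0, −2).
n = (0, 0, −2); n·P − 6 = 18; |n| = 2; distance = 18/2 = 9.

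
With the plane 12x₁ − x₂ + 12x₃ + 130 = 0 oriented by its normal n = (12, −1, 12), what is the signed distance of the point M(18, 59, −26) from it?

n·M − (-130) = -25.
|n| = 17, so the signed distance is -25/17.

-25/17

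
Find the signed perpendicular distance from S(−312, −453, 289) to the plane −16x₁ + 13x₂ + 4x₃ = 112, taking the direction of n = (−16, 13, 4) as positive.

7

n·S − 112 = 147.
|n| = 21, so the signed distance is 147/21 = 7.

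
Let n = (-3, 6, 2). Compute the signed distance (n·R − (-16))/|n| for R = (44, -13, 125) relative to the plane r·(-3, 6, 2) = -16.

8

n·R − (-16) = 56.
|n| = 7, so the signed distance is 56/7 = 8.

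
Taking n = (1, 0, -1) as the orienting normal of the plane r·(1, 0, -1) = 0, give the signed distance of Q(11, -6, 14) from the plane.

-3/√2

n·Q − 0 = -3.
|n| = √2, so the signed distance is -3/√2.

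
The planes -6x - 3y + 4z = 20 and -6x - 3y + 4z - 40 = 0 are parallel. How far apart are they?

With common normal n = (-6, -3, 4) (|n| = √61), the distance is |20 − 40|/|n| = 20/√61 = 20√61/61.

20√61/61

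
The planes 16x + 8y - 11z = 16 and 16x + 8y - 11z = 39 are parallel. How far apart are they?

23/21

Both planes have normal n = (16, 8, -11), |n| = 21. Any point on the first plane is at distance |39 − 16|/|n| = 23/21 from the second.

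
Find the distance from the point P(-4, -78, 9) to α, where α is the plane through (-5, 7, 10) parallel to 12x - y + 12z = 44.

Parallel planes share the normal n = (12, -1, 12); since (-5, 7, 10) lies on the plane, its equation is 12x - y + 12z = 53.
d = |12·(-4) + (-1)·(-78) + 12·9 − 53| / √(144 + 1 + 144) = |85| / 17 = 5.

5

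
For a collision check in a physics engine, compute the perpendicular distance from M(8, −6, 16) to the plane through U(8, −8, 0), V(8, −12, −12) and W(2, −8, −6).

UV = (0, −4, −12) and UW = (−6, 0, −6), so a normal is n = UV × UW = (24, 72, −24).
d = |24·8 + 72·(-6) + (-24)·16 − (-384)| / √(576 + 5184 + 576) = |-240| / (24√11) = 10/√11.

10√11/11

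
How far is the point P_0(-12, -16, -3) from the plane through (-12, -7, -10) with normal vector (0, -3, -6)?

The plane has equation n·(r − (-12, -7, -10)) = 0, i.e. n·r = 81.
Then n·(-12, -16, -3) - 81 = -15.
|n| = √(0 + 9 + 36) = 3√5, so the distance is |-15|/(3√5) = √5.

√5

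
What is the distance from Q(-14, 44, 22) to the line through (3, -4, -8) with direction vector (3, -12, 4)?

Direction vector d = (3, -12, 4).
AP = (-17, 48, 30), and AP × d = (552, 158, 60).
|AP × d|² = 333268 and |d|² = 169, so the distance is √(333268/169) = √1972 = 2√493.

2√493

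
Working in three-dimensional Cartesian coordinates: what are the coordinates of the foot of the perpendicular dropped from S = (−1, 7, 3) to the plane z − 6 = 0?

The perpendicular from S has direction n = (0, 0, 1): r = (−1, 7, 3) + t(0, 0, 1).
Substitute into the plane: n·(S + tn) = 6 gives 3 + 1t = 6, so t = 3.
Foot = (−1, 7, 3) + 3·(0, 0, 1) = (−1, 7, 6).

(-1, 7, 6)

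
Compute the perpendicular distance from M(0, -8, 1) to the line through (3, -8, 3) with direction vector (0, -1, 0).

Direction vector d = (0, -1, 0).
AP = (-3, 0, -2), and AP × d = (-2, 0, 3).
|AP × d|² = 13 and |d|² = 1, so the distance is √13.

√13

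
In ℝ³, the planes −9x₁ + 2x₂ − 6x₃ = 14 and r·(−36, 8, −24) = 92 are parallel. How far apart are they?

Divide the second equation by 4 to match normals: −9x₁ + 2x₂ − 6x₃ = 23.
With common normal n = (−9, 2, −6) (|n| = 11), the distance is |14 − 23|/|n| = 9/11.

9/11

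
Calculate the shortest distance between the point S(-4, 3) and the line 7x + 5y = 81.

47√74/37

The normal to the line is n = (7, 5) with |n| = √74.
|n·S − 81| = |-13 − 81| = 94, so the distance is 94/√74 = 47√74/37.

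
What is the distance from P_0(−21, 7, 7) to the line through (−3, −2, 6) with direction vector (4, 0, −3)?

√181

Direction vector d = (4, 0, −3).
AP = (−18, 9, 1); AP·d = -75, |AP|² = 406, |d|² = 25.
distance² = |AP|² − (AP·d)²/|d|² = 406 − 5625/25 = 181, so the distance is √181.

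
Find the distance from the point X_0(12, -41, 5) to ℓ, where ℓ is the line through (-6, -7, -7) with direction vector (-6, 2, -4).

2√182

Direction vector d = (-6, 2, -4).
AP = (18, -34, 12), and AP × d = (112, 0, -168).
|AP × d|² = 40768 and |d|² = 56, so the distance is √(40768/56) = √728 = 2√182.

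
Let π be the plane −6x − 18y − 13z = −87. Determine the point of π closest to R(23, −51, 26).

The perpendicular from R has direction n = (−6, −18, −13): r = (23, −51, 26) + λ(−6, −18, −13).
Substitute into the plane: n·(R + λn) = -87 gives 442 + 529λ = -87, so λ = -1.
Foot = (23, −51, 26) + (-1)·(−6, −18, −13) = (29, −33, 39).

(29, -33, 39)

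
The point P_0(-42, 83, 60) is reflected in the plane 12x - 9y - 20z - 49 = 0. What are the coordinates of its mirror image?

(54, 11, -100)

With n = (12, -9, -20), the signed offset is (n·P_0 − 49)/|n|² = -2500/625 = -4.
P_0' = P_0 − 2t·n = (-42, 83, 60) − (-8)·(12, -9, -20) = (54, 11, -100).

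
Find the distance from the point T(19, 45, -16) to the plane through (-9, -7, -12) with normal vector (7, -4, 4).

The plane has equation n·(r − (-9, -7, -12)) = 0, i.e. n·r = -83.
Then n·(19, 45, -16) - (-83) = -28.
|n| = √(49 + 16 + 16) = 9, so the distance is |-28|/9 = 28/9.

28/9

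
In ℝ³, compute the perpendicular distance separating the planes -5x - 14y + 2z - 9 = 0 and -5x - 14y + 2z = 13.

4/15

With common normal n = (-5, -14, 2) (|n| = 15), the distance is |9 − 13|/|n| = 4/15.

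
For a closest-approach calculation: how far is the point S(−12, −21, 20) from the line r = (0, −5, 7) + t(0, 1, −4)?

3√33

Direction vector d = (0, 1, −4).
AP = (−12, −16, 13), and AP × d = (51, −48, −12).
|AP × d|² = 5049 and |d|² = 17, so the distance is √(5049/17) = √297 = 3√33.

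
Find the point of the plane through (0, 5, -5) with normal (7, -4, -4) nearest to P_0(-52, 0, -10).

(-24, -16, -26)

The perpendicular from P_0 has direction n = (7, -4, -4): r = (-52, 0, -10) + λ(7, -4, -4).
Substitute into the plane: n·(P_0 + λn) = 0 gives -324 + 81λ = 0, so λ = 4.
Foot = (-52, 0, -10) + 4·(7, -4, -4) = (-24, -16, -26).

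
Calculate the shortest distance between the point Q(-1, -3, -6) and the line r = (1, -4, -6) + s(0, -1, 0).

Direction vector d = (0, -1, 0).
AP = (-2, 1, 0), and AP × d = (0, 0, 2).
|AP × d|² = 4 and |d|² = 1, so the distance is √4 = 2.

2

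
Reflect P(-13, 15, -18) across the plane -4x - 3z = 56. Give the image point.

n = (-4, 0, -3), |n|² = 25, n·P − 56 = 50, so t = 50/25 = 2.
Foot F = P − 2·n = (-5, 15, -12); the reflection is 2F − P = (3, 15, -6).

(3, 15, -6)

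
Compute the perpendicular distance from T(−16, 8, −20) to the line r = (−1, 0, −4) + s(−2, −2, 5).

√413

Direction vector d = (−2, −2, 5).
AP = (−15, 8, −16); AP·d = -66, |AP|² = 545, |d|² = 33.
distance² = |AP|² − (AP·d)²/|d|² = 545 − 4356/33 = 413, so the distance is √413.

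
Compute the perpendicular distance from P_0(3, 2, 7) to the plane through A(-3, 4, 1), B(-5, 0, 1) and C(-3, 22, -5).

AB = (-2, -4, 0) and AC = (0, 18, -6), so a normal is n = AB × AC = (24, -12, -36).
Then n·(3, 2, 7) - (-156) = -48.
|n| = √(576 + 144 + 1296) = 12√14, so the distance is |-48|/(12√14) = 4/√14.

2√14/7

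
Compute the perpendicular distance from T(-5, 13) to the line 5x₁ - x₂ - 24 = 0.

62/√26

The normal to the line is n = (5, -1) with |n| = √26.
|n·T − 24| = |-38 − 24| = 62, so the distance is 62/√26 = 31√26/13.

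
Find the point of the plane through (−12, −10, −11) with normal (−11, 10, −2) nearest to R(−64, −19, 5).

(-42, -39, 9)

n = (−11, 10, −2), |n|² = 225, and n·R − 54 = 450.
t = 450/225 = 2, so the foot is R − t·n = (−64, −19, 5) − 2·(−11, 10, −2) = (−42, −39, 9).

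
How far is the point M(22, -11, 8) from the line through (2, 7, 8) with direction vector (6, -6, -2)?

2√10

Direction vector d = (6, -6, -2).
AP = (20, -18, 0), and AP × d = (36, 40, -12).
|AP × d|² = 3040 and |d|² = 76, so the distance is √(3040/76) = √40 = 2√10.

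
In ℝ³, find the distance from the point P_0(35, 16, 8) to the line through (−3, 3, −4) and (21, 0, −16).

A direction vector is d = (24, −3, −12).
AP = (38, 13, 12), and AP × d = (−120, 744, −426).
|AP × d|² = 749412 and |d|² = 729, so the distance is √(749412/729) = √1028 = 2√257.

2√257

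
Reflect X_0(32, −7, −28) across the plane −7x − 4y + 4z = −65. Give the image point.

(-10, -31, -4)

n = (−7, −4, 4), |n|² = 81, n·X_0 − (-65) = -243, so t = -243/81 = -3.
Foot F = X_0 − (-3)·n = (11, −19, −16); the reflection is 2F − X_0 = (−10, −31, −4).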